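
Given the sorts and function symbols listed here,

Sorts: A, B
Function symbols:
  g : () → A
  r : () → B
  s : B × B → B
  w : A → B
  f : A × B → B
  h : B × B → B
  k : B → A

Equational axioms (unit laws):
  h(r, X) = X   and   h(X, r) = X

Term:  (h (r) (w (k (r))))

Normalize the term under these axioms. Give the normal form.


1. (h (r) (w (k (r))))  →  (w (k (r)))

normal form = (w (k (r)))


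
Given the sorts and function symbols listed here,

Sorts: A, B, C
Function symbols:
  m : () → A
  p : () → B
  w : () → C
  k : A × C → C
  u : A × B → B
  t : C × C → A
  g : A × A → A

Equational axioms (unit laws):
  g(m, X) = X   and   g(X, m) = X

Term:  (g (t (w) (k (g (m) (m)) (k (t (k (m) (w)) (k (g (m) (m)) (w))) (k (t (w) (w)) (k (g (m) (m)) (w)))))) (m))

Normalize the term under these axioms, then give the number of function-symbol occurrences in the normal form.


1. (g (t (w) (k (g (m) (m)) (k (t (k (m) (w)) (k (g (m) (m)) (w))) (k (t (w) (w)) (k (g (m) (m)) (w)))))) (m))  →  (t (w) (k (g (m) (m)) (k (t (k (m) (w)) (k (g (m) (m)) (w))) (k (t (w) (w)) (k (g (m) (m)) (w))))))
2. (t (w) (k (g (m) (m)) (k (t (k (m) (w)) (k (g (m) (m)) (w))) (k (t (w) (w)) (k (g (m) (m)) (w))))))  →  (t (w) (k (m) (k (t (k (m) (w)) (k (g (m) (m)) (w))) (k (t (w) (w)) (k (g (m) (m)) (w))))))
3. (t (w) (k (m) (k (t (k (m) (w)) (k (g (m) (m)) (w))) (k (t (w) (w)) (k (g (m) (m)) (w))))))  →  (t (w) (k (m) (k (t (k (m) (w)) (k (m) (w))) (k (t (w) (w)) (k (g (m) (m)) (w))))))
4. (t (w) (k (m) (k (t (k (m) (w)) (k (m) (w))) (k (t (w) (w)) (k (g (m) (m)) (w))))))  →  (t (w) (k (m) (k (t (k (m) (w)) (k (m) (w))) (k (t (w) (w)) (k (m) (w))))))
normal form: (t (w) (k (m) (k (t (k (m) (w)) (k (m) (w))) (k (t (w) (w)) (k (m) (w))))))

size = 19


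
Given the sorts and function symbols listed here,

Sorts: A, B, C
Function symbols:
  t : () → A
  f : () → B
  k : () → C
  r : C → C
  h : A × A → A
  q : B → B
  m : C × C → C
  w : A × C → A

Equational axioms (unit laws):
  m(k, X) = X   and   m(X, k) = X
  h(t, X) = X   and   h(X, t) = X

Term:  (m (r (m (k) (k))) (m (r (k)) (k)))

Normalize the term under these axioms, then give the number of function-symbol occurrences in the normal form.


size = 5

1. (m (r (m (k) (k))) (m (r (k)) (k)))  →  (m (r (k)) (m (r (k)) (k)))
2. (m (r (k)) (m (r (k)) (k)))  →  (m (r (k)) (r (k)))
normal form: (m (r (k)) (r (k)))


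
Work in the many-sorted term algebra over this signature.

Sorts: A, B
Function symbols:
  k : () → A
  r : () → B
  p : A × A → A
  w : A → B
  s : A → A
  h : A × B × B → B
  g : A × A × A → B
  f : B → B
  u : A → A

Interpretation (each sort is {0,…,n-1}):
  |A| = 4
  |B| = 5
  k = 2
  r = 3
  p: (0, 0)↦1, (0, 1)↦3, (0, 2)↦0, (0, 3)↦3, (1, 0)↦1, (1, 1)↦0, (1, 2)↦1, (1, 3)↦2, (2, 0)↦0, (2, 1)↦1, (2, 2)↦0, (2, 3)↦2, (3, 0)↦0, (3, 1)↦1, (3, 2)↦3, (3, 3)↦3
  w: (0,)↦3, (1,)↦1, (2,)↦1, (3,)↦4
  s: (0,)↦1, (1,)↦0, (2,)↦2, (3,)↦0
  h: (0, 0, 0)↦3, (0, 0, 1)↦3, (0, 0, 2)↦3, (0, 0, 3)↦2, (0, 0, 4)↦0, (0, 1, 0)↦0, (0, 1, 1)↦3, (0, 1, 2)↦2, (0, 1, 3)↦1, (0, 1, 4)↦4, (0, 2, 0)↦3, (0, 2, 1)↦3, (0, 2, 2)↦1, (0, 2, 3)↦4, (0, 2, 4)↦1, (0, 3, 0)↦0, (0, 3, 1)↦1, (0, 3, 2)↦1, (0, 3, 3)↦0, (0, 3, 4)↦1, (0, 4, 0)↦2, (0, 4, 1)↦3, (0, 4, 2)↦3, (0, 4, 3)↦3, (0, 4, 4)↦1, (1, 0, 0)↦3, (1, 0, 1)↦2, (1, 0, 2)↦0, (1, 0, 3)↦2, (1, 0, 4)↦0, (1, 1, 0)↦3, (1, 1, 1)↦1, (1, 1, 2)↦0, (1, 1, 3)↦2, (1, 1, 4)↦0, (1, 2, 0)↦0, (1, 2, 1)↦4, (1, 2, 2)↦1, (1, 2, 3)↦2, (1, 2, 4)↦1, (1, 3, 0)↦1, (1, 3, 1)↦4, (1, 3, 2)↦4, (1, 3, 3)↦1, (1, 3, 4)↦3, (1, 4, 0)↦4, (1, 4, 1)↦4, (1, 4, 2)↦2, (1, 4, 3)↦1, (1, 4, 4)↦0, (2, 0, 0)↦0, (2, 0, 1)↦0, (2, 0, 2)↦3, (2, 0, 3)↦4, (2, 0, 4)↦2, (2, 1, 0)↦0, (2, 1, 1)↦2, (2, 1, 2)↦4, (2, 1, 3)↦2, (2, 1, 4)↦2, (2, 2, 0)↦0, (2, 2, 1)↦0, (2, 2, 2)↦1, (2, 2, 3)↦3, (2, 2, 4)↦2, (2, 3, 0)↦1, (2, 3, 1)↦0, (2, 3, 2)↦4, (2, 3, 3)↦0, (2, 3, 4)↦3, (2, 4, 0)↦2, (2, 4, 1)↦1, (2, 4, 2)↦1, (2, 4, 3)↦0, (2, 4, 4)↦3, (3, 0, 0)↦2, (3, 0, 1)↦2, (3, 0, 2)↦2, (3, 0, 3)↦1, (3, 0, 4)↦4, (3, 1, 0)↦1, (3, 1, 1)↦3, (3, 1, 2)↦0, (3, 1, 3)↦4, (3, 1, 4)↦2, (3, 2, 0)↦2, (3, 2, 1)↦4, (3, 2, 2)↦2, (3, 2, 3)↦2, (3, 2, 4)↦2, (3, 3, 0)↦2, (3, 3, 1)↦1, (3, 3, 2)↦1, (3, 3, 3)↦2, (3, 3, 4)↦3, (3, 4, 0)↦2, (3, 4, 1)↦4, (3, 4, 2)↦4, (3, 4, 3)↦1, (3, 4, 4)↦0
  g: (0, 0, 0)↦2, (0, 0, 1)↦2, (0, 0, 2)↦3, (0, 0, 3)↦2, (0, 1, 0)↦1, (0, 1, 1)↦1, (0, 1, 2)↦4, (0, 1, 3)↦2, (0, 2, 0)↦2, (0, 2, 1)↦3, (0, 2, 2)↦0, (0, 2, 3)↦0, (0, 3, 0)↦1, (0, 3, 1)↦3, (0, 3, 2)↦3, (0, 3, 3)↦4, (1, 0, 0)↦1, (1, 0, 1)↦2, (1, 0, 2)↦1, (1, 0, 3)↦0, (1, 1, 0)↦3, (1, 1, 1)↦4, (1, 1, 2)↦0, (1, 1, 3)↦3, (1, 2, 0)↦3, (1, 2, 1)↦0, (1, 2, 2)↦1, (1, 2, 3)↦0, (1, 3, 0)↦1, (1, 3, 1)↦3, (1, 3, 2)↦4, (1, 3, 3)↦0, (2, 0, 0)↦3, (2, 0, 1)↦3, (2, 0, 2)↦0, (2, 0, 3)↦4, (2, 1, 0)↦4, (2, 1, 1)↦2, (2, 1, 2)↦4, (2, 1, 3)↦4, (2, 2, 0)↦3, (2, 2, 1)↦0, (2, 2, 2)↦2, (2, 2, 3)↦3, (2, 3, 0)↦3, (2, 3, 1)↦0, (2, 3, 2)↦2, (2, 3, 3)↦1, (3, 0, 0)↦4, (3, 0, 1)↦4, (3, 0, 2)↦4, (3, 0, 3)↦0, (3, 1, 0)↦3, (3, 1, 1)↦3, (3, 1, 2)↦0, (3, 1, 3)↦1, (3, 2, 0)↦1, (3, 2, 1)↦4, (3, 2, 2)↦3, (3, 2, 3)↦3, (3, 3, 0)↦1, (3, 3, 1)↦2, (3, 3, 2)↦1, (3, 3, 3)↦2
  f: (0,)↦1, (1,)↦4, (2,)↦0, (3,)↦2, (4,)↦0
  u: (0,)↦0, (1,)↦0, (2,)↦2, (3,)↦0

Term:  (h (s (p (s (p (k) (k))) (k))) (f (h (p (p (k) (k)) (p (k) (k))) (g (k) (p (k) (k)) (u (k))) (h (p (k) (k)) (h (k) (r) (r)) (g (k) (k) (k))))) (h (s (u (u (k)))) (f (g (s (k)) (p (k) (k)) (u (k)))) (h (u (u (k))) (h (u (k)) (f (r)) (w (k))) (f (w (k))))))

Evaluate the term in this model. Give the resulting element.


  k = 2
  k = 2
  (p (k) (k)) = p(2, 2) = 0
  (s (p (k) (k))) = s(0,) = 1
  k = 2
  (p (s (p (k) (k))) (k)) = p(1, 2) = 1
  (s (p (s (p (k) (k))) (k))) = s(1,) = 0
  k = 2
  k = 2
  (p (k) (k)) = p(2, 2) = 0
  k = 2
  k = 2
  (p (k) (k)) = p(2, 2) = 0
  (p (p (k) (k)) (p (k) (k))) = p(0, 0) = 1
  k = 2
  k = 2
  k = 2
  (p (k) (k)) = p(2, 2) = 0
  k = 2
  (u (k)) = u(2,) = 2
  (g (k) (p (k) (k)) (u (k))) = g(2, 0, 2) = 0
  k = 2
  k = 2
  (p (k) (k)) = p(2, 2) = 0
  k = 2
  r = 3
  r = 3
  (h (k) (r) (r)) = h(2, 3, 3) = 0
  k = 2
  k = 2
  k = 2
  (g (k) (k) (k)) = g(2, 2, 2) = 2
  (h (p (k) (k)) (h (k) (r) (r)) (g (k) (k) (k))) = h(0, 0, 2) = 3
  (h (p (p (k) (k)) (p (k) (k))) (g (k) (p (k) (k)) (u (k))) (h (p (k) (k)) (h (k) (r) (r)) (g (k) (k) (k)))) = h(1, 0, 3) = 2
  (f (h (p (p (k) (k)) (p (k) (k))) (g (k) (p (k) (k)) (u (k))) (h (p (k) (k)) (h (k) (r) (r)) (g (k) (k) (k))))) = f(2,) = 0
  k = 2
  (u (k)) = u(2,) = 2
  (u (u (k))) = u(2,) = 2
  (s (u (u (k)))) = s(2,) = 2
  k = 2
  (s (k)) = s(2,) = 2
  k = 2
  k = 2
  (p (k) (k)) = p(2, 2) = 0
  k = 2
  (u (k)) = u(2,) = 2
  (g (s (k)) (p (k) (k)) (u (k))) = g(2, 0, 2) = 0
  (f (g (s (k)) (p (k) (k)) (u (k)))) = f(0,) = 1
  k = 2
  (u (k)) = u(2,) = 2
  (u (u (k))) = u(2,) = 2
  k = 2
  (u (k)) = u(2,) = 2
  r = 3
  (f (r)) = f(3,) = 2
  k = 2
  (w (k)) = w(2,) = 1
  (h (u (k)) (f (r)) (w (k))) = h(2, 2, 1) = 0
  k = 2
  (w (k)) = w(2,) = 1
  (f (w (k))) = f(1,) = 4
  (h (u (u (k))) (h (u (k)) (f (r)) (w (k))) (f (w (k)))) = h(2, 0, 4) = 2
  (h (s (u (u (k)))) (f (g (s (k)) (p (k) (k)) (u (k)))) (h (u (u (k))) (h (u (k)) (f (r)) (w (k))) (f (w (k))))) = h(2, 1, 2) = 4
  (h (s (p (s (p (k) (k))) (k))) (f (h (p (p (k) (k)) (p (k) (k))) (g (k) (p (k) (k)) (u (k))) (h (p (k) (k)) (h (k) (r) (r)) (g (k) (k) (k))))) (h (s (u (u (k)))) (f (g (s (k)) (p (k) (k)) (u (k)))) (h (u (u (k))) (h (u (k)) (f (r)) (w (k))) (f (w (k)))))) = h(0, 0, 4) = 0

value = 0


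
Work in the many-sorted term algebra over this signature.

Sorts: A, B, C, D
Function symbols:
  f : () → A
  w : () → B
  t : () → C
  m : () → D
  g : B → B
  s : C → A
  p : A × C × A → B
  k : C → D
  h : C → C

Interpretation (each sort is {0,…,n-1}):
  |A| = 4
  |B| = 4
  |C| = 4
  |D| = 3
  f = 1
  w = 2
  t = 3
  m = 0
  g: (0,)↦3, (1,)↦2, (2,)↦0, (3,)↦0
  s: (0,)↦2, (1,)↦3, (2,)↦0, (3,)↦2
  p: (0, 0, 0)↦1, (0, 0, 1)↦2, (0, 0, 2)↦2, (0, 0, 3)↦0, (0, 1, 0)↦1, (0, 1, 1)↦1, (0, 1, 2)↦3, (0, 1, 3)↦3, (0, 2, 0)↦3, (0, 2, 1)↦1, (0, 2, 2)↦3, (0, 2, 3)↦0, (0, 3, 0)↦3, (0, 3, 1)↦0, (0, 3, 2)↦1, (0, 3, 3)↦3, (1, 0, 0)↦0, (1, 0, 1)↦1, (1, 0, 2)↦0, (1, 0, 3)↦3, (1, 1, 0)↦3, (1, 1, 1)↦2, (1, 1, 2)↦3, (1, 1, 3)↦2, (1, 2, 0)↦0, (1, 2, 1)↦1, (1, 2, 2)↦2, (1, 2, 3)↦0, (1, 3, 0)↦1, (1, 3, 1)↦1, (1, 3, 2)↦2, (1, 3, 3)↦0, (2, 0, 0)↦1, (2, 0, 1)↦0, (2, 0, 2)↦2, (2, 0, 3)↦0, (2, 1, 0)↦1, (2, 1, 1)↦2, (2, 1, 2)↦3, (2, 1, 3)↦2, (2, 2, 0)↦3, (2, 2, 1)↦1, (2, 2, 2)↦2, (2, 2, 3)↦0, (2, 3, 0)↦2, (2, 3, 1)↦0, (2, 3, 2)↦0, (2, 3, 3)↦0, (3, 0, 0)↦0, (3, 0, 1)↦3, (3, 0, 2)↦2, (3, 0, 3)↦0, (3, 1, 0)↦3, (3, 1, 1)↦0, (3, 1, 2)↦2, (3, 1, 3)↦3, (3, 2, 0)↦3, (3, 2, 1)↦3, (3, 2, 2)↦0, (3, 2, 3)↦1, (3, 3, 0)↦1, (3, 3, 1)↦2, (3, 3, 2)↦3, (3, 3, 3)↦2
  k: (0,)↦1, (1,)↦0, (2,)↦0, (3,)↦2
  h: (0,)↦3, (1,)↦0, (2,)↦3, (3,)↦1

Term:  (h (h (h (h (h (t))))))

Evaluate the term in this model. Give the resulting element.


value = 0

  t = 3
  (h (t)) = h(3,) = 1
  (h (h (t))) = h(1,) = 0
  (h (h (h (t)))) = h(0,) = 3
  (h (h (h (h (t))))) = h(3,) = 1
  (h (h (h (h (h (t)))))) = h(1,) = 0


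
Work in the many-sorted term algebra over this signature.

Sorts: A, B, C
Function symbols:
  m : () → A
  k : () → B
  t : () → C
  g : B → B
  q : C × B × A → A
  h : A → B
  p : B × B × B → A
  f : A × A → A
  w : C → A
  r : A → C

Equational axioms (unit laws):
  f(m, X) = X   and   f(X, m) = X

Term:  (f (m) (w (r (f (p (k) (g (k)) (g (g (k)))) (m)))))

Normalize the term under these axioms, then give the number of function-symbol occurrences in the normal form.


size = 9

1. (f (m) (w (r (f (p (k) (g (k)) (g (g (k)))) (m)))))  →  (w (r (f (p (k) (g (k)) (g (g (k)))) (m))))
2. (w (r (f (p (k) (g (k)) (g (g (k)))) (m))))  →  (w (r (p (k) (g (k)) (g (g (k))))))
normal form: (w (r (p (k) (g (k)) (g (g (k))))))


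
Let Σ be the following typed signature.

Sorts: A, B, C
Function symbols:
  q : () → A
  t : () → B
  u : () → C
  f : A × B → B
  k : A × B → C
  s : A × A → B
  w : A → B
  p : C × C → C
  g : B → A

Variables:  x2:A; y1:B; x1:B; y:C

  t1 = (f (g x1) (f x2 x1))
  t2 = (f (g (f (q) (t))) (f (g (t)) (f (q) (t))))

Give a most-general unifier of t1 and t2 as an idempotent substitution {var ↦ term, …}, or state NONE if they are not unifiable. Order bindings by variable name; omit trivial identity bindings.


{x1 ↦ (f (q) (t)), x2 ↦ (g (t))}


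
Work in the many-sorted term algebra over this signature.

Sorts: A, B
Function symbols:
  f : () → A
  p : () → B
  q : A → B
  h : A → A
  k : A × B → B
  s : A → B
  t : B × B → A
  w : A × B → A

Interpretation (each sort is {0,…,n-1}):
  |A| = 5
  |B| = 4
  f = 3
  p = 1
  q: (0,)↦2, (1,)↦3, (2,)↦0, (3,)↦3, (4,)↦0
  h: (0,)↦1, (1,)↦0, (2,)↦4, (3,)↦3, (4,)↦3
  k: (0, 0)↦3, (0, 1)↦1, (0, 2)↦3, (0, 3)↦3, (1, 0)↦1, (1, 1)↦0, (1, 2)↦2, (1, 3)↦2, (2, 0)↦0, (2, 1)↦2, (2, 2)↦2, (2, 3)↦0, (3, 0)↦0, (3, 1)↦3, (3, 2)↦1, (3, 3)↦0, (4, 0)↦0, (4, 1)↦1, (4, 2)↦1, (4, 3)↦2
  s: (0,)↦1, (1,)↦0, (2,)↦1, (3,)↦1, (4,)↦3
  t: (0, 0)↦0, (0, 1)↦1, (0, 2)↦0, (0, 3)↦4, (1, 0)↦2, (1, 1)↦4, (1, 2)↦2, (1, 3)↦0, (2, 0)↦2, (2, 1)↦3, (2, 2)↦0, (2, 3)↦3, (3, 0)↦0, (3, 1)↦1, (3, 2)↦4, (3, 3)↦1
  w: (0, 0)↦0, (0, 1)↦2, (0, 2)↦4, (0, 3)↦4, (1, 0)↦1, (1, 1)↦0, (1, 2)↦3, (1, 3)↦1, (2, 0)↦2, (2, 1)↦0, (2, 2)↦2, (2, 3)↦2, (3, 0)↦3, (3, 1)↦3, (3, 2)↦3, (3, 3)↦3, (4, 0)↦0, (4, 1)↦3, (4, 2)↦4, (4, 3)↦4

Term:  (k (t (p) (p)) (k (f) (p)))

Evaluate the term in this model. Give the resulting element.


value = 2

  p = 1
  p = 1
  (t (p) (p)) = t(1, 1) = 4
  f = 3
  p = 1
  (k (f) (p)) = k(3, 1) = 3
  (k (t (p) (p)) (k (f) (p))) = k(4, 3) = 2


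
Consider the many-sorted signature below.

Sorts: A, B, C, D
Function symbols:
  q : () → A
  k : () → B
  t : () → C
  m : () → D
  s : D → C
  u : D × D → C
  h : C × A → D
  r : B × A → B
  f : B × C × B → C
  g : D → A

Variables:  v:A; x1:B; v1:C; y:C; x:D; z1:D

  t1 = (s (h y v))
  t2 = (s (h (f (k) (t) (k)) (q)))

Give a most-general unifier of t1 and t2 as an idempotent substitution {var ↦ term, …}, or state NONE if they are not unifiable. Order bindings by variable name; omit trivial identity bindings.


{v ↦ (q), y ↦ (f (k) (t) (k))}


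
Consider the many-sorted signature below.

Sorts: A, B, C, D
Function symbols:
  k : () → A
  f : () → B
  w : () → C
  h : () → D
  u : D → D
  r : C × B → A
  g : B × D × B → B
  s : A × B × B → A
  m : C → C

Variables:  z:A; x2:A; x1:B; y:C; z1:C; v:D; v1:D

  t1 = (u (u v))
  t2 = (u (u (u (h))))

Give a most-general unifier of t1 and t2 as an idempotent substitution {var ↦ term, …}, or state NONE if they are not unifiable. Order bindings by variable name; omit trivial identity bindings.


{v ↦ (u (h))}


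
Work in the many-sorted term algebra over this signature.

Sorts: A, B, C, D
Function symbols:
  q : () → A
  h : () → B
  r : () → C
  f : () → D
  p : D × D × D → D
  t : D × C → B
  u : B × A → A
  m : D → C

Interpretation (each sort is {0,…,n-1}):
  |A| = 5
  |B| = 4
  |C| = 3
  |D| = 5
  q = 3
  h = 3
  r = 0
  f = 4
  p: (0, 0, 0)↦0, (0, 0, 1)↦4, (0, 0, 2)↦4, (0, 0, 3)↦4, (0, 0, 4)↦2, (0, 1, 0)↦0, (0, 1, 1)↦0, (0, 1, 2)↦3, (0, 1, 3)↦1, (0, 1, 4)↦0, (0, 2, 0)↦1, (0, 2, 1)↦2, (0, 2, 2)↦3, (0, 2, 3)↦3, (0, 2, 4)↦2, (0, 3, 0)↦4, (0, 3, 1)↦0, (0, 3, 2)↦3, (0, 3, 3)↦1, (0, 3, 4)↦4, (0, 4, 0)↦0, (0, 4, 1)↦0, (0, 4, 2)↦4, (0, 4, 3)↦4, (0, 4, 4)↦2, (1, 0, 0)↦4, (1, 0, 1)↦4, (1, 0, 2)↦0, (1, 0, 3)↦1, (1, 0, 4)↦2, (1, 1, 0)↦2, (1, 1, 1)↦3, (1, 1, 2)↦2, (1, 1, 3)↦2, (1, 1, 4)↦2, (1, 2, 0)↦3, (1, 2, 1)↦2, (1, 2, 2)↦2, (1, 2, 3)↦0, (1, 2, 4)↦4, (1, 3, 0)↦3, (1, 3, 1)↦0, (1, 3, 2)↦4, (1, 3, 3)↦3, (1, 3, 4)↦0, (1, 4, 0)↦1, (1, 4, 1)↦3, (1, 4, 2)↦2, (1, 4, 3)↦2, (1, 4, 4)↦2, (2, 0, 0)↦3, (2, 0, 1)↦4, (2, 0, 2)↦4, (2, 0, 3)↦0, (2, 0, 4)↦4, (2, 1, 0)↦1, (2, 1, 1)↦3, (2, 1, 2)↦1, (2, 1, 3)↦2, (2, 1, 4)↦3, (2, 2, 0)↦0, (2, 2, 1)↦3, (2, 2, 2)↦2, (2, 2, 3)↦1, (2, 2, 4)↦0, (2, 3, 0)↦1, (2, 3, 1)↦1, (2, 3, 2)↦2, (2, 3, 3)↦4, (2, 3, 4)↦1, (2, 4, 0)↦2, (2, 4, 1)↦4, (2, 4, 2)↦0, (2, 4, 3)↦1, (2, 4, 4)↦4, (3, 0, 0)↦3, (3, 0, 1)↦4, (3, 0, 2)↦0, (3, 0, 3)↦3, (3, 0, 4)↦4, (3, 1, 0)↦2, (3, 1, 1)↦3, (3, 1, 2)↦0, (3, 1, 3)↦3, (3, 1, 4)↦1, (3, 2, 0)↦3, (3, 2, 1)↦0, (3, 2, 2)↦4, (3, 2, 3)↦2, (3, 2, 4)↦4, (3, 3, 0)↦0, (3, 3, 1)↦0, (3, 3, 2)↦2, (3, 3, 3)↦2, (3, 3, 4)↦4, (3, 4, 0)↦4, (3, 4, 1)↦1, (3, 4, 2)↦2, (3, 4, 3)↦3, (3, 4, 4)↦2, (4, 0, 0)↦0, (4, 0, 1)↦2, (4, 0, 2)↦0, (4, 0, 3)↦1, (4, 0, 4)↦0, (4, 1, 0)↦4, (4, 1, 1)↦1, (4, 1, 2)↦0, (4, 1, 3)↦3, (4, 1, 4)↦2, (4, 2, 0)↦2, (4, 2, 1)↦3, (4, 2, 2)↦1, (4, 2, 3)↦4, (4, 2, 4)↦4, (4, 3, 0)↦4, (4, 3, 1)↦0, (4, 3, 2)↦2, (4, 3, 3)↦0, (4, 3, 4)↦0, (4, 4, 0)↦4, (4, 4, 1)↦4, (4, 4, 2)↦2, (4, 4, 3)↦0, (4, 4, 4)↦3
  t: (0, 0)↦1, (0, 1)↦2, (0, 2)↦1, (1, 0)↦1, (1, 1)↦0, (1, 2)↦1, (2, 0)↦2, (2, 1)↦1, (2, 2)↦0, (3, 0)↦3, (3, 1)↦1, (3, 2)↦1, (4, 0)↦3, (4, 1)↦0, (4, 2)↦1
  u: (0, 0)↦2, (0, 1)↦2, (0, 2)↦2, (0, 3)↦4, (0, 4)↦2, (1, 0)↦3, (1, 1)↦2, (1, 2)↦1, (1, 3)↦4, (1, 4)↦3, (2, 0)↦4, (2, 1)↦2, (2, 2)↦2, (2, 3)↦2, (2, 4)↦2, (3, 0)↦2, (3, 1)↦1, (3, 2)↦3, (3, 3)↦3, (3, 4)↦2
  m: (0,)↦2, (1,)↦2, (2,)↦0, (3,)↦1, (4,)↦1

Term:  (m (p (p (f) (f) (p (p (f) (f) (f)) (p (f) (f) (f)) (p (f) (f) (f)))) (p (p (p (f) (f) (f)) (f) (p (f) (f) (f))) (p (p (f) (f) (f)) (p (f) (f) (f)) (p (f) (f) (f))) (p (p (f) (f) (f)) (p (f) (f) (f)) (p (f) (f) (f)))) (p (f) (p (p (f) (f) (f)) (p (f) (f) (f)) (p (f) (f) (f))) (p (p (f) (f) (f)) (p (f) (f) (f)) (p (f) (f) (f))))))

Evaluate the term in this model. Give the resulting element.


  f = 4
  f = 4
  f = 4
  f = 4
  f = 4
  (p (f) (f) (f)) = p(4, 4, 4) = 3
  f = 4
  f = 4
  f = 4
  (p (f) (f) (f)) = p(4, 4, 4) = 3
  f = 4
  f = 4
  f = 4
  (p (f) (f) (f)) = p(4, 4, 4) = 3
  (p (p (f) (f) (f)) (p (f) (f) (f)) (p (f) (f) (f))) = p(3, 3, 3) = 2
  (p (f) (f) (p (p (f) (f) (f)) (p (f) (f) (f)) (p (f) (f) (f)))) = p(4, 4, 2) = 2
  f = 4
  f = 4
  f = 4
  (p (f) (f) (f)) = p(4, 4, 4) = 3
  f = 4
  f = 4
  f = 4
  f = 4
  (p (f) (f) (f)) = p(4, 4, 4) = 3
  (p (p (f) (f) (f)) (f) (p (f) (f) (f))) = p(3, 4, 3) = 3
  f = 4
  f = 4
  f = 4
  (p (f) (f) (f)) = p(4, 4, 4) = 3
  f = 4
  f = 4
  f = 4
  (p (f) (f) (f)) = p(4, 4, 4) = 3
  f = 4
  f = 4
  f = 4
  (p (f) (f) (f)) = p(4, 4, 4) = 3
  (p (p (f) (f) (f)) (p (f) (f) (f)) (p (f) (f) (f))) = p(3, 3, 3) = 2
  f = 4
  f = 4
  f = 4
  (p (f) (f) (f)) = p(4, 4, 4) = 3
  f = 4
  f = 4
  f = 4
  (p (f) (f) (f)) = p(4, 4, 4) = 3
  f = 4
  f = 4
  f = 4
  (p (f) (f) (f)) = p(4, 4, 4) = 3
  (p (p (f) (f) (f)) (p (f) (f) (f)) (p (f) (f) (f))) = p(3, 3, 3) = 2
  (p (p (p (f) (f) (f)) (f) (p (f) (f) (f))) (p (p (f) (f) (f)) (p (f) (f) (f)) (p (f) (f) (f))) (p (p (f) (f) (f)) (p (f) (f) (f)) (p (f) (f) (f)))) = p(3, 2, 2) = 4
  f = 4
  f = 4
  f = 4
  f = 4
  (p (f) (f) (f)) = p(4, 4, 4) = 3
  f = 4
  f = 4
  f = 4
  (p (f) (f) (f)) = p(4, 4, 4) = 3
  f = 4
  f = 4
  f = 4
  (p (f) (f) (f)) = p(4, 4, 4) = 3
  (p (p (f) (f) (f)) (p (f) (f) (f)) (p (f) (f) (f))) = p(3, 3, 3) = 2
  f = 4
  f = 4
  f = 4
  (p (f) (f) (f)) = p(4, 4, 4) = 3
  f = 4
  f = 4
  f = 4
  (p (f) (f) (f)) = p(4, 4, 4) = 3
  f = 4
  f = 4
  f = 4
  (p (f) (f) (f)) = p(4, 4, 4) = 3
  (p (p (f) (f) (f)) (p (f) (f) (f)) (p (f) (f) (f))) = p(3, 3, 3) = 2
  (p (f) (p (p (f) (f) (f)) (p (f) (f) (f)) (p (f) (f) (f))) (p (p (f) (f) (f)) (p (f) (f) (f)) (p (f) (f) (f)))) = p(4, 2, 2) = 1
  (p (p (f) (f) (p (p (f) (f) (f)) (p (f) (f) (f)) (p (f) (f) (f)))) (p (p (p (f) (f) (f)) (f) (p (f) (f) (f))) (p (p (f) (f) (f)) (p (f) (f) (f)) (p (f) (f) (f))) (p (p (f) (f) (f)) (p (f) (f) (f)) (p (f) (f) (f)))) (p (f) (p (p (f) (f) (f)) (p (f) (f) (f)) (p (f) (f) (f))) (p (p (f) (f) (f)) (p (f) (f) (f)) (p (f) (f) (f))))) = p(2, 4, 1) = 4
  (m (p (p (f) (f) (p (p (f) (f) (f)) (p (f) (f) (f)) (p (f) (f) (f)))) (p (p (p (f) (f) (f)) (f) (p (f) (f) (f))) (p (p (f) (f) (f)) (p (f) (f) (f)) (p (f) (f) (f))) (p (p (f) (f) (f)) (p (f) (f) (f)) (p (f) (f) (f)))) (p (f) (p (p (f) (f) (f)) (p (f) (f) (f)) (p (f) (f) (f))) (p (p (f) (f) (f)) (p (f) (f) (f)) (p (f) (f) (f)))))) = m(4,) = 1

value = 1


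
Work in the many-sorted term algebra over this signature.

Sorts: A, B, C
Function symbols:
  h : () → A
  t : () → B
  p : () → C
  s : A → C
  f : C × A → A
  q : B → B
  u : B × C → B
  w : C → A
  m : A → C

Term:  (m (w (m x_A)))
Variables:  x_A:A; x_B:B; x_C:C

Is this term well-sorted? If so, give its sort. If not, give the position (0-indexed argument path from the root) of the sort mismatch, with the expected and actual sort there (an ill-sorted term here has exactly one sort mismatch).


      x_A : A
    (m x_A) : C
  (w (m x_A)) : A
(m (w (m x_A))) : C

well-sorted; sort = C


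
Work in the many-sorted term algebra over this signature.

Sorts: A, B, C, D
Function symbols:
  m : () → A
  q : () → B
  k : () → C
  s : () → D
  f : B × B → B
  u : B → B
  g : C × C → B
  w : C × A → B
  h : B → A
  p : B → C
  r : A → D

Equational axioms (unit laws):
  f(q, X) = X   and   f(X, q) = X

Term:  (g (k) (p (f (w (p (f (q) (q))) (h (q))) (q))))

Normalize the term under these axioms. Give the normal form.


1. (g (k) (p (f (w (p (f (q) (q))) (h (q))) (q))))  →  (g (k) (p (w (p (f (q) (q))) (h (q)))))
2. (g (k) (p (w (p (f (q) (q))) (h (q)))))  →  (g (k) (p (w (p (q)) (h (q)))))

normal form = (g (k) (p (w (p (q)) (h (q)))))


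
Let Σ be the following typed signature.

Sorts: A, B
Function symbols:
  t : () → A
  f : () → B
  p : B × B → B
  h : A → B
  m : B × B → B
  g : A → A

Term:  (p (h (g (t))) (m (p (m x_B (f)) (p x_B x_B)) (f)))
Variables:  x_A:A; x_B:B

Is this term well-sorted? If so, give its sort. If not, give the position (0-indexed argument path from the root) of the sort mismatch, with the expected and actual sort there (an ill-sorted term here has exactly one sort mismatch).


      (t) : A
    (g (t)) : A
  (h (g (t))) : B
        x_B : B
        (f) : B
      (m x_B (f)) : B
        x_B : B
        x_B : B
      (p x_B x_B) : B
    (p (m x_B (f)) (p x_B x_B)) : B
    (f) : B
  (m (p (m x_B (f)) (p x_B x_B)) (f)) : B
(p (h (g (t))) (m (p (m x_B (f)) (p x_B x_B)) (f))) : B

well-sorted; sort = B


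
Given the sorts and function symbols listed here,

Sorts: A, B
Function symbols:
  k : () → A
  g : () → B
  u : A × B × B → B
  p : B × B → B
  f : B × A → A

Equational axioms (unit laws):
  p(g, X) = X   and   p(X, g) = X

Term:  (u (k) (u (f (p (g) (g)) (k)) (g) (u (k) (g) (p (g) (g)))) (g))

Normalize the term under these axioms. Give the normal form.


normal form = (u (k) (u (f (g) (k)) (g) (u (k) (g) (g))) (g))

1. (u (k) (u (f (p (g) (g)) (k)) (g) (u (k) (g) (p (g) (g)))) (g))  →  (u (k) (u (f (g) (k)) (g) (u (k) (g) (p (g) (g)))) (g))
2. (u (k) (u (f (g) (k)) (g) (u (k) (g) (p (g) (g)))) (g))  →  (u (k) (u (f (g) (k)) (g) (u (k) (g) (g))) (g))


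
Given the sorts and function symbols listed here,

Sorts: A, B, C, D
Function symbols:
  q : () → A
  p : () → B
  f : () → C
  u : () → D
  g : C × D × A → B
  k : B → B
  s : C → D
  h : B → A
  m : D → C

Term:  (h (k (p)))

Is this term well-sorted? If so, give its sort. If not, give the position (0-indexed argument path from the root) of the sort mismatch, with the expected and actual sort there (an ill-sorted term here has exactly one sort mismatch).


    (p) : B
  (k (p)) : B
(h (k (p))) : A

well-sorted; sort = A


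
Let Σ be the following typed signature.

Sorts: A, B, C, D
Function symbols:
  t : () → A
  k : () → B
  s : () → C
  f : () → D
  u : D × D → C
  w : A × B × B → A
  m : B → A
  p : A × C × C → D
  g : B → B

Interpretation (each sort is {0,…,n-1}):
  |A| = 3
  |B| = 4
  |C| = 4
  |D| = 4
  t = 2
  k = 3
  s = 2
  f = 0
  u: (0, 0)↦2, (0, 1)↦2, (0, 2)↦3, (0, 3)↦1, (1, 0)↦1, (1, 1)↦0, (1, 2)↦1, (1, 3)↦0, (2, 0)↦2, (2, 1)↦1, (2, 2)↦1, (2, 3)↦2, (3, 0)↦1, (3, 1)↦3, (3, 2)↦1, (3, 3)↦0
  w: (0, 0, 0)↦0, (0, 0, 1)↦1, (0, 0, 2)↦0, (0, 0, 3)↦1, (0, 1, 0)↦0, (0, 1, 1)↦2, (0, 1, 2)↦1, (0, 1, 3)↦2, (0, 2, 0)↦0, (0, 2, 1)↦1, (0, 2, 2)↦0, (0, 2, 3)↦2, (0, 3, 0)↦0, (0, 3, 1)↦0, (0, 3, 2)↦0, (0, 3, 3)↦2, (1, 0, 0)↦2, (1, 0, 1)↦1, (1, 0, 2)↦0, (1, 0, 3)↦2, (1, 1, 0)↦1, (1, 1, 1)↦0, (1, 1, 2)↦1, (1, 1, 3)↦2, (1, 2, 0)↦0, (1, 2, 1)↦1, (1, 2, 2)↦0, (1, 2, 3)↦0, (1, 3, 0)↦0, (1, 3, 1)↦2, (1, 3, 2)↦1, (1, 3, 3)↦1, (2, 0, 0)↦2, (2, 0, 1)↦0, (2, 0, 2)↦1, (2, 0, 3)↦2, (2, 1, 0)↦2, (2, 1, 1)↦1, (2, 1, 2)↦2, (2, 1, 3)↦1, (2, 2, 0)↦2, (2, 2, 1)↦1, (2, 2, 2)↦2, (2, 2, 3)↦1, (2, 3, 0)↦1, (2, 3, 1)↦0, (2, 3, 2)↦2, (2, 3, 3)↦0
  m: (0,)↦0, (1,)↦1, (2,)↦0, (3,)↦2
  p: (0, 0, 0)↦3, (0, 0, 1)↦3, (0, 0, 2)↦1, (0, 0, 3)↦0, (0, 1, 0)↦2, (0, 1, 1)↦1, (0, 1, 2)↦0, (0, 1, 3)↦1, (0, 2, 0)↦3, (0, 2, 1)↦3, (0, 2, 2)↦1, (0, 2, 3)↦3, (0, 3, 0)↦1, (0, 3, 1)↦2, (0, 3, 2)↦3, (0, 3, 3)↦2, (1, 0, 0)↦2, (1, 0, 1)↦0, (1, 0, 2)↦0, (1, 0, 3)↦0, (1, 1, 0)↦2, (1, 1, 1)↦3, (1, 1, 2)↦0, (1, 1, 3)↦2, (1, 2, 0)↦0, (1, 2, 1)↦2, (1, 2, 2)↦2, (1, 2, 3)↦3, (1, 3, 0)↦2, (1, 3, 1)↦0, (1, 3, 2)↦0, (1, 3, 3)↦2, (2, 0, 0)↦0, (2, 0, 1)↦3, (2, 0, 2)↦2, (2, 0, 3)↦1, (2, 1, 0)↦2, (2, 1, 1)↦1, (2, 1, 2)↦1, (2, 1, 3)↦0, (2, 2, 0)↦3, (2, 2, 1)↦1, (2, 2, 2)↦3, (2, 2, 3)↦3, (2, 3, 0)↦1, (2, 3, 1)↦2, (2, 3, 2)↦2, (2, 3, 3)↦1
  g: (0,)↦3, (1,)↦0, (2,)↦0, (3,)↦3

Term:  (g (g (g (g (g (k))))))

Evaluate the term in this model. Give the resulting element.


  k = 3
  (g (k)) = g(3,) = 3
  (g (g (k))) = g(3,) = 3
  (g (g (g (k)))) = g(3,) = 3
  (g (g (g (g (k))))) = g(3,) = 3
  (g (g (g (g (g (k)))))) = g(3,) = 3

value = 3


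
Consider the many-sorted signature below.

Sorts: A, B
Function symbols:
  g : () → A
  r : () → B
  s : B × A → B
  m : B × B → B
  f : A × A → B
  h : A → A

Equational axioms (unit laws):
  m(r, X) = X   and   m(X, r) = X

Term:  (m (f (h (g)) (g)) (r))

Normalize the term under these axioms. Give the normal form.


normal form = (f (h (g)) (g))

1. (m (f (h (g)) (g)) (r))  →  (f (h (g)) (g))


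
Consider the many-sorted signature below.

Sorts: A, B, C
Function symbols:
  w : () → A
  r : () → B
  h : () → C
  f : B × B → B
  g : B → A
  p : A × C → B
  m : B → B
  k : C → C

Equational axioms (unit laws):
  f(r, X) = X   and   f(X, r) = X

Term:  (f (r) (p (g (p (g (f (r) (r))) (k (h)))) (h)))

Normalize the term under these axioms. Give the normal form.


1. (f (r) (p (g (p (g (f (r) (r))) (k (h)))) (h)))  →  (p (g (p (g (f (r) (r))) (k (h)))) (h))
2. (p (g (p (g (f (r) (r))) (k (h)))) (h))  →  (p (g (p (g (r)) (k (h)))) (h))

normal form = (p (g (p (g (r)) (k (h)))) (h))


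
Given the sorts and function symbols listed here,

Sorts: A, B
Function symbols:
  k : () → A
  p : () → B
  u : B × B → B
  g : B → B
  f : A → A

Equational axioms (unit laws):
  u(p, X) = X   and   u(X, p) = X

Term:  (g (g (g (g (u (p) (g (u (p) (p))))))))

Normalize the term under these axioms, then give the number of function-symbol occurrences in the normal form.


size = 6

1. (g (g (g (g (u (p) (g (u (p) (p))))))))  →  (g (g (g (g (g (u (p) (p)))))))
2. (g (g (g (g (g (u (p) (p)))))))  →  (g (g (g (g (g (p))))))
normal form: (g (g (g (g (g (p))))))


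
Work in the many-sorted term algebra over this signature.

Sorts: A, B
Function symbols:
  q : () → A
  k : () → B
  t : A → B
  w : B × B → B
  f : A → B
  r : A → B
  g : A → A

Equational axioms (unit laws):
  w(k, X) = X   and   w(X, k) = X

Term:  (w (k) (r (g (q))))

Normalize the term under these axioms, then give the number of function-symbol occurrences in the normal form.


size = 3

1. (w (k) (r (g (q))))  →  (r (g (q)))
normal form: (r (g (q)))


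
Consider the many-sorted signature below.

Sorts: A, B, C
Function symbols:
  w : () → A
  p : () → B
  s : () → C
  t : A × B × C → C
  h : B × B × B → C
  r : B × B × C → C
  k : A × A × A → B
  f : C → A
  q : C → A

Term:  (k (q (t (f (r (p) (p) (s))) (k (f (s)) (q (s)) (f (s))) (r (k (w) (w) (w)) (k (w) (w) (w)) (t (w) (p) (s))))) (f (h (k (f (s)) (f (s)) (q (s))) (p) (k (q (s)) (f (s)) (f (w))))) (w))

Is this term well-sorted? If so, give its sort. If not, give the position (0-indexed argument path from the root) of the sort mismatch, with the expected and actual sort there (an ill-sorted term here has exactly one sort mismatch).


          (p) : B
          (p) : B
          (s) : C
        (r (p) (p) (s)) : C
      (f (r (p) (p) (s))) : A
          (s) : C
        (f (s)) : A
          (s) : C
        (q (s)) : A
          (s) : C
        (f (s)) : A
      (k (f (s)) (q (s)) (f (s))) : B
          (w) : A
          (w) : A
          (w) : A
        (k (w) (w) (w)) : B
          (w) : A
          (w) : A
          (w) : A
        (k (w) (w) (w)) : B
          (w) : A
          (p) : B
          (s) : C
        (t (w) (p) (s)) : C
      (r (k (w) (w) (w)) (k (w) (w) (w)) (t (w) (p) (s))) : C
    (t (f (r (p) (p) (s))) (k (f (s)) (q (s)) (f (s))) (r (k (w) (w) (w)) (k (w) (w) (w)) (t (w) (p) (s)))) : C
  (q (t (f (r (p) (p) (s))) (k (f (s)) (q (s)) (f (s))) (r (k (w) (w) (w)) (k (w) (w) (w)) (t (w) (p) (s))))) : A
          (s) : C
        (f (s)) : A
          (s) : C
        (f (s)) : A
          (s) : C
        (q (s)) : A
      (k (f (s)) (f (s)) (q (s))) : B
      (p) : B
          (s) : C
        (q (s)) : A
          (s) : C
        (f (s)) : A
          (w) : A
        (f (w)) : ✗ arg 0 at [1, 0, 2, 2, 0] has sort A, expected C
  (w) : A

ill-sorted at position [1, 0, 2, 2, 0]: expected C, got A


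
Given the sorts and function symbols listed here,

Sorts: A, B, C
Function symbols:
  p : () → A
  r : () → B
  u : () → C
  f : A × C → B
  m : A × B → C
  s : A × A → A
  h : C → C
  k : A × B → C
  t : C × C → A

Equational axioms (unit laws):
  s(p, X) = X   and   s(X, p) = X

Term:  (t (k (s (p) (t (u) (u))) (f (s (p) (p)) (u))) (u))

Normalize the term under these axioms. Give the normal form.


normal form = (t (k (t (u) (u)) (f (p) (u))) (u))

1. (t (k (s (p) (t (u) (u))) (f (s (p) (p)) (u))) (u))  →  (t (k (t (u) (u)) (f (s (p) (p)) (u))) (u))
2. (t (k (t (u) (u)) (f (s (p) (p)) (u))) (u))  →  (t (k (t (u) (u)) (f (p) (u))) (u))


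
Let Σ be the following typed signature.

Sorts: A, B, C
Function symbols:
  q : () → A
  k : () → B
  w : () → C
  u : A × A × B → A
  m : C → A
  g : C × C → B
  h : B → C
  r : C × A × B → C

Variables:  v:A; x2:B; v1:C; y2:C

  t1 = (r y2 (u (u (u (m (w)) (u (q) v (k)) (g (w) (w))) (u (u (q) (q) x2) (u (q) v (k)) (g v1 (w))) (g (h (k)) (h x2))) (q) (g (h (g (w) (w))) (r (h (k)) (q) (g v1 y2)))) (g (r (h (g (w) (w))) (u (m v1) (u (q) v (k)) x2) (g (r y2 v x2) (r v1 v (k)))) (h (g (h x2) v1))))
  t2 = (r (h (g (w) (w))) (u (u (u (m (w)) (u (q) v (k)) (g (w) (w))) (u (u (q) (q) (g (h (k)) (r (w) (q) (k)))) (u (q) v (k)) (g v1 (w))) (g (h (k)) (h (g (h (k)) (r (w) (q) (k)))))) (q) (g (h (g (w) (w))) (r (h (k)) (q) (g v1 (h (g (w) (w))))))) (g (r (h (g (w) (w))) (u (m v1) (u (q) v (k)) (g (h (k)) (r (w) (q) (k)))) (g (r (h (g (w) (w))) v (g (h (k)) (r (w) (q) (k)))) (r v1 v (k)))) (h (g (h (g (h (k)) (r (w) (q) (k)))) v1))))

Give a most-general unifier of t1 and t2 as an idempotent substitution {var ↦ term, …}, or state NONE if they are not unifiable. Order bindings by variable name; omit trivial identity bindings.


{x2 ↦ (g (h (k)) (r (w) (q) (k))), y2 ↦ (h (g (w) (w)))}


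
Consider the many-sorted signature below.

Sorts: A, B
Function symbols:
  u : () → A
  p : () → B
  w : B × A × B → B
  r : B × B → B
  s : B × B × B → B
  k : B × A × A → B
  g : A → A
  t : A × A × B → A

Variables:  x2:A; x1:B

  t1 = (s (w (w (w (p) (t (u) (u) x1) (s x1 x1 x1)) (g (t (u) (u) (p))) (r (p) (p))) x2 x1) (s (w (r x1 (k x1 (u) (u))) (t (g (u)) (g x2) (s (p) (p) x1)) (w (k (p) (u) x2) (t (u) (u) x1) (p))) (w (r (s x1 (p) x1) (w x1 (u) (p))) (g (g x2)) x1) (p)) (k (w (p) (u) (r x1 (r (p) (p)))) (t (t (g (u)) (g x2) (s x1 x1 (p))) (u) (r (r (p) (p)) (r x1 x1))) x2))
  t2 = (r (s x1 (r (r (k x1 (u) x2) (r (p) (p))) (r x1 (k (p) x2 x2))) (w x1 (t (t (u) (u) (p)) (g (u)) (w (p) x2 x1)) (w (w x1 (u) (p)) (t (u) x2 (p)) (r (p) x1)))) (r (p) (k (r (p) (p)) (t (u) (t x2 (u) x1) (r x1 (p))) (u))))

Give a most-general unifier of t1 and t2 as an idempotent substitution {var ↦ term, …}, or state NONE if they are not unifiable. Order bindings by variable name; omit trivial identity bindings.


head clash or occurs-check failure — not unifiable

NONE (not unifiable)


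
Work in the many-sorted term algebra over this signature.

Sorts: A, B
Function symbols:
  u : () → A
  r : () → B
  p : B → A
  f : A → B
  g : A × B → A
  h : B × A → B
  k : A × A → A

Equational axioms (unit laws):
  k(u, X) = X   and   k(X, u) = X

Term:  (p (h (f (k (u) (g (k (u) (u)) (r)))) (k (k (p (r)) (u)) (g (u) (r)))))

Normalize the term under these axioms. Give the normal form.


normal form = (p (h (f (g (u) (r))) (k (p (r)) (g (u) (r)))))

1. (p (h (f (k (u) (g (k (u) (u)) (r)))) (k (k (p (r)) (u)) (g (u) (r)))))  →  (p (h (f (g (k (u) (u)) (r))) (k (k (p (r)) (u)) (g (u) (r)))))
2. (p (h (f (g (k (u) (u)) (r))) (k (k (p (r)) (u)) (g (u) (r)))))  →  (p (h (f (g (u) (r))) (k (k (p (r)) (u)) (g (u) (r)))))
3. (p (h (f (g (u) (r))) (k (k (p (r)) (u)) (g (u) (r)))))  →  (p (h (f (g (u) (r))) (k (p (r)) (g (u) (r)))))


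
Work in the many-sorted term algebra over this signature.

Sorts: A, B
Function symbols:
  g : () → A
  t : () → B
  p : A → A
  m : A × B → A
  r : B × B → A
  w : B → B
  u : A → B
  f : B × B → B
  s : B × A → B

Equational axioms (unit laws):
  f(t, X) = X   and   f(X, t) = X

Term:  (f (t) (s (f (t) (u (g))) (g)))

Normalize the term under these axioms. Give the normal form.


1. (f (t) (s (f (t) (u (g))) (g)))  →  (s (f (t) (u (g))) (g))
2. (s (f (t) (u (g))) (g))  →  (s (u (g)) (g))

normal form = (s (u (g)) (g))


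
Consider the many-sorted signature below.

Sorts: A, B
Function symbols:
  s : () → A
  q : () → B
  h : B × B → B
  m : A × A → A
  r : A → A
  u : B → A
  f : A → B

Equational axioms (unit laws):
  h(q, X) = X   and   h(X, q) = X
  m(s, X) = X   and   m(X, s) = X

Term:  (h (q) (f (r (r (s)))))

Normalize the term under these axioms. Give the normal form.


normal form = (f (r (r (s))))

1. (h (q) (f (r (r (s)))))  →  (f (r (r (s))))


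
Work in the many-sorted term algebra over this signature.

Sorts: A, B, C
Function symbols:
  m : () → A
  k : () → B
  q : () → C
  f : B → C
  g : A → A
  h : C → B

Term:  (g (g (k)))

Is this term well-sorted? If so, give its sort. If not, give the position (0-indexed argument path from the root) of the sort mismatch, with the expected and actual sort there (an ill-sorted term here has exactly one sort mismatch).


    (k) : B
  (g (k)) : ✗ arg 0 at [0, 0] has sort B, expected A

ill-sorted at position [0, 0]: expected A, got B


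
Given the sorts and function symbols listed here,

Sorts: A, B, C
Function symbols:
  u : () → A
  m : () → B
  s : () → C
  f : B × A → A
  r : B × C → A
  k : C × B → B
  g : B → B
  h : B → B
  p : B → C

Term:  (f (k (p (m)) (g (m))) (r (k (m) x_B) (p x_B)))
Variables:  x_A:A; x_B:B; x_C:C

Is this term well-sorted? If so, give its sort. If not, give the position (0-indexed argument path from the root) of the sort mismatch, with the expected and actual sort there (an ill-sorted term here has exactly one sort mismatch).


      (m) : B
    (p (m)) : C
      (m) : B
    (g (m)) : B
  (k (p (m)) (g (m))) : B
      (m) : B
      x_B : B
    (k (m) x_B) : ✗ arg 0 at [1, 0, 0] has sort B, expected C
      x_B : B
    (p x_B) : C

ill-sorted at position [1, 0, 0]: expected C, got B


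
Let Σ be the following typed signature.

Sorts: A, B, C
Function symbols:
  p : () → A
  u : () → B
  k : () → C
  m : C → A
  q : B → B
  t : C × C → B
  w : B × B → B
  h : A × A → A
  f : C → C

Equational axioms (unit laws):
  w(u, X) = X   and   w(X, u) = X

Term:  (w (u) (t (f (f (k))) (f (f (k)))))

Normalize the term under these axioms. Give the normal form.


normal form = (t (f (f (k))) (f (f (k))))

1. (w (u) (t (f (f (k))) (f (f (k)))))  →  (t (f (f (k))) (f (f (k))))


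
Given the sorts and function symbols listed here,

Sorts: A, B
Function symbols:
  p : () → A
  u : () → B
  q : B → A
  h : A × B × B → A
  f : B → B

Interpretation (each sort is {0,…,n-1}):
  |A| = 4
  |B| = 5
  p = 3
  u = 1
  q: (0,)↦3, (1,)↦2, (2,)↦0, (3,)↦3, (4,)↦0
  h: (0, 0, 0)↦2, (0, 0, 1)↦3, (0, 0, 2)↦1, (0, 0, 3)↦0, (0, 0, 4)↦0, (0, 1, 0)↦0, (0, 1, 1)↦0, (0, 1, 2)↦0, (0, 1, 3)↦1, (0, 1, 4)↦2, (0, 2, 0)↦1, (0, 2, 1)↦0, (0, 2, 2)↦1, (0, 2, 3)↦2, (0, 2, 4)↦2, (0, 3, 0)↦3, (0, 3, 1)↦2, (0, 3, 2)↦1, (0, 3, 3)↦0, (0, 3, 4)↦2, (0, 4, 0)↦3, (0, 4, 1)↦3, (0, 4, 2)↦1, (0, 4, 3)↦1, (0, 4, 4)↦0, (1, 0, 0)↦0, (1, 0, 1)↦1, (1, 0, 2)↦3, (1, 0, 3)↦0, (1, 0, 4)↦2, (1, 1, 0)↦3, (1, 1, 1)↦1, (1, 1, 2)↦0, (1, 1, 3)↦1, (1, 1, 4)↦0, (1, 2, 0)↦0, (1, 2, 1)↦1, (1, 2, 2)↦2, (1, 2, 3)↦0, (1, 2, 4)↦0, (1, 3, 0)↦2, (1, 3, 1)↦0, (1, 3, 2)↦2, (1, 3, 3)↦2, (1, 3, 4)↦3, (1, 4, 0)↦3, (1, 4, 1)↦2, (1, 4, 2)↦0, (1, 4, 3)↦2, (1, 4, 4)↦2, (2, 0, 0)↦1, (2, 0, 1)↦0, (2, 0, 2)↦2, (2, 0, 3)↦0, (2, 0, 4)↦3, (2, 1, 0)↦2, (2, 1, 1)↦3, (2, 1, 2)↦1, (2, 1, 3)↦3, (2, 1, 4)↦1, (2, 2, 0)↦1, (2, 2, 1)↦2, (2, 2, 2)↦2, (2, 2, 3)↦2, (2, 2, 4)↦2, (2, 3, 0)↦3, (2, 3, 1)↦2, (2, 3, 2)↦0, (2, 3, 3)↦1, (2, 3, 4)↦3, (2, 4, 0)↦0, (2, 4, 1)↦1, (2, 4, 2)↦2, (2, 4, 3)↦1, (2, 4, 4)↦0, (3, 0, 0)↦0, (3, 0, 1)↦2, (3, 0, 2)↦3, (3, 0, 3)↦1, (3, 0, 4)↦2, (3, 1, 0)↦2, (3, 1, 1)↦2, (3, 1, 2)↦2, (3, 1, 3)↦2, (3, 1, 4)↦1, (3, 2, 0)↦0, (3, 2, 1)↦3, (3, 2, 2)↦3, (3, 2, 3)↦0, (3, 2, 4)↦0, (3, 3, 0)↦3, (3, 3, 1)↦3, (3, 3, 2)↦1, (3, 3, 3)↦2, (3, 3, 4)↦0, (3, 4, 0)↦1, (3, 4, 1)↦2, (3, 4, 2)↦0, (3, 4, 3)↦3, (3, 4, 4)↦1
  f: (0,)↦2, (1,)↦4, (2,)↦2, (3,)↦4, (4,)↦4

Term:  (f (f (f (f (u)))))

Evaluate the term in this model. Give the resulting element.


  u = 1
  (f (u)) = f(1,) = 4
  (f (f (u))) = f(4,) = 4
  (f (f (f (u)))) = f(4,) = 4
  (f (f (f (f (u))))) = f(4,) = 4

value = 4


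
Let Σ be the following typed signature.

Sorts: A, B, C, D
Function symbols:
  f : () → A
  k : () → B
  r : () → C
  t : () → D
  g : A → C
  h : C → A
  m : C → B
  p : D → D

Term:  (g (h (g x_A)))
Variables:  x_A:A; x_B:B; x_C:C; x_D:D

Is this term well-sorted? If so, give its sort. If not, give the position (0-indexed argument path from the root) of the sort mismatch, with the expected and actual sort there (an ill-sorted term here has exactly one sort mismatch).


well-sorted; sort = C

      x_A : A
    (g x_A) : C
  (h (g x_A)) : A
(g (h (g x_A))) : C


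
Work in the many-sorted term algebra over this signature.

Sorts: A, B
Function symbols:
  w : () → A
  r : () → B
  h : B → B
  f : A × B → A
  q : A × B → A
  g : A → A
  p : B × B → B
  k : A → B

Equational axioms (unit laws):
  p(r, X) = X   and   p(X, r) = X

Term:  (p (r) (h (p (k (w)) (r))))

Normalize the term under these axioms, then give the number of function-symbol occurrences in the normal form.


size = 3

1. (p (r) (h (p (k (w)) (r))))  →  (h (p (k (w)) (r)))
2. (h (p (k (w)) (r)))  →  (h (k (w)))
normal form: (h (k (w)))


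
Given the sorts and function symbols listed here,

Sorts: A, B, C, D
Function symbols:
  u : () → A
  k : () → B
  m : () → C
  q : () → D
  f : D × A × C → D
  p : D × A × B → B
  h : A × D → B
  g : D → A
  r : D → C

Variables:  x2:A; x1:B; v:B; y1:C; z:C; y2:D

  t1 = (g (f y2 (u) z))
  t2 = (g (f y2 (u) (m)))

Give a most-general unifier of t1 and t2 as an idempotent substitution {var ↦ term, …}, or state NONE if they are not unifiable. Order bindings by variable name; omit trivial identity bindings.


{z ↦ (m)}


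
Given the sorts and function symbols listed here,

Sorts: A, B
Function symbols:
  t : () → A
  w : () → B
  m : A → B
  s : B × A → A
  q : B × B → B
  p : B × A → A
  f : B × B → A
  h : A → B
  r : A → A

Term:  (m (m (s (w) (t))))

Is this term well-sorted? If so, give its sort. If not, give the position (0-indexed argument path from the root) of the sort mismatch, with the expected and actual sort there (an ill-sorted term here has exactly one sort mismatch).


      (w) : B
      (t) : A
    (s (w) (t)) : A
  (m (s (w) (t))) : B
(m (m (s (w) (t)))) : ✗ arg 0 at [0] has sort B, expected A

ill-sorted at position [0]: expected A, got B


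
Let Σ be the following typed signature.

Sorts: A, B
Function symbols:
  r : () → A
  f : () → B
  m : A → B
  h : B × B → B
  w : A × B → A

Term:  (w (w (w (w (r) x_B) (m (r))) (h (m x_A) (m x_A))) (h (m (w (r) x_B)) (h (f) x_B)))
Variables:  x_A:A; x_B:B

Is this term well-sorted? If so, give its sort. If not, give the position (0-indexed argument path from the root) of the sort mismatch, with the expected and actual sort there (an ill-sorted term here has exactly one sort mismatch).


well-sorted; sort = A

        (r) : A
        x_B : B
      (w (r) x_B) : A
        (r) : A
      (m (r)) : B
    (w (w (r) x_B) (m (r))) : A
        x_A : A
      (m x_A) : B
        x_A : A
      (m x_A) : B
    (h (m x_A) (m x_A)) : B
  (w (w (w (r) x_B) (m (r))) (h (m x_A) (m x_A))) : A
        (r) : A
        x_B : B
      (w (r) x_B) : A
    (m (w (r) x_B)) : B
      (f) : B
      x_B : B
    (h (f) x_B) : B
  (h (m (w (r) x_B)) (h (f) x_B)) : B
(w (w (w (w (r) x_B) (m (r))) (h (m x_A) (m x_A))) (h (m (w (r) x_B)) (h (f) x_B))) : A
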